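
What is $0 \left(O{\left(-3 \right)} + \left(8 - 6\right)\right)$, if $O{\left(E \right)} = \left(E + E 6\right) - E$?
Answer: $0$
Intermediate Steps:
$O{\left(E \right)} = 6 E$ ($O{\left(E \right)} = \left(E + 6 E\right) - E = 7 E - E = 6 E$)
$0 \left(O{\left(-3 \right)} + \left(8 - 6\right)\right) = 0 \left(6 \left(-3\right) + \left(8 - 6\right)\right) = 0 \left(-18 + 2\right) = 0 \left(-16\right) = 0$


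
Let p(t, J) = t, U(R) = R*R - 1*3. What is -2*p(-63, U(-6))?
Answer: 126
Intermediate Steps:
U(R) = -3 + R² (U(R) = R² - 3 = -3 + R²)
-2*p(-63, U(-6)) = -2*(-63) = 126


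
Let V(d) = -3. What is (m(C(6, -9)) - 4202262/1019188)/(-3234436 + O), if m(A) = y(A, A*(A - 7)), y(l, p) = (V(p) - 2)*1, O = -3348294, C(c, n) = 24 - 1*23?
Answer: 4649101/3354519711620 ≈ 1.3859e-6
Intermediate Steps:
C(c, n) = 1 (C(c, n) = 24 - 23 = 1)
y(l, p) = -5 (y(l, p) = (-3 - 2)*1 = -5*1 = -5)
m(A) = -5
(m(C(6, -9)) - 4202262/1019188)/(-3234436 + O) = (-5 - 4202262/1019188)/(-3234436 - 3348294) = (-5 - 4202262*1/1019188)/(-6582730) = (-5 - 2101131/509594)*(-1/6582730) = -4649101/509594*(-1/6582730) = 4649101/3354519711620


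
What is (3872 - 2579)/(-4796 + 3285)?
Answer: -1293/1511 ≈ -0.85572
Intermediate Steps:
(3872 - 2579)/(-4796 + 3285) = 1293/(-1511) = 1293*(-1/1511) = -1293/1511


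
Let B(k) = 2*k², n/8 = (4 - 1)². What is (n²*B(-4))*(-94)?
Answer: -15593472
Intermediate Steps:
n = 72 (n = 8*(4 - 1)² = 8*3² = 8*9 = 72)
(n²*B(-4))*(-94) = (72²*(2*(-4)²))*(-94) = (5184*(2*16))*(-94) = (5184*32)*(-94) = 165888*(-94) = -15593472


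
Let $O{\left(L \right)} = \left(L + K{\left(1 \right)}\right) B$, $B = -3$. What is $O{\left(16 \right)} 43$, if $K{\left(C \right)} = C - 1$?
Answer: $-2064$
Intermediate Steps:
$K{\left(C \right)} = -1 + C$ ($K{\left(C \right)} = C - 1 = -1 + C$)
$O{\left(L \right)} = - 3 L$ ($O{\left(L \right)} = \left(L + \left(-1 + 1\right)\right) \left(-3\right) = \left(L + 0\right) \left(-3\right) = L \left(-3\right) = - 3 L$)
$O{\left(16 \right)} 43 = \left(-3\right) 16 \cdot 43 = \left(-48\right) 43 = -2064$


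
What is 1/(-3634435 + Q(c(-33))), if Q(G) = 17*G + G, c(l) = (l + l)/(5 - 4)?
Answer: -1/3635623 ≈ -2.7506e-7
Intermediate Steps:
c(l) = 2*l (c(l) = (2*l)/1 = (2*l)*1 = 2*l)
Q(G) = 18*G
1/(-3634435 + Q(c(-33))) = 1/(-3634435 + 18*(2*(-33))) = 1/(-3634435 + 18*(-66)) = 1/(-3634435 - 1188) = 1/(-3635623) = -1/3635623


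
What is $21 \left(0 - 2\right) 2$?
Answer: $-84$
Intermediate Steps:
$21 \left(0 - 2\right) 2 = 21 \left(\left(-2\right) 2\right) = 21 \left(-4\right) = -84$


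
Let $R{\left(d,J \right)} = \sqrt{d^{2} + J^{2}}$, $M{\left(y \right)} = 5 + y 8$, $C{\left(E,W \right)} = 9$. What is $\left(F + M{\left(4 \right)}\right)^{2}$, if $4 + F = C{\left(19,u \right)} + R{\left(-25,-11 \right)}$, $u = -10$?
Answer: $\left(42 + \sqrt{746}\right)^{2} \approx 4804.3$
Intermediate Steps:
$M{\left(y \right)} = 5 + 8 y$
$R{\left(d,J \right)} = \sqrt{J^{2} + d^{2}}$
$F = 5 + \sqrt{746}$ ($F = -4 + \left(9 + \sqrt{\left(-11\right)^{2} + \left(-25\right)^{2}}\right) = -4 + \left(9 + \sqrt{121 + 625}\right) = -4 + \left(9 + \sqrt{746}\right) = 5 + \sqrt{746} \approx 32.313$)
$\left(F + M{\left(4 \right)}\right)^{2} = \left(\left(5 + \sqrt{746}\right) + \left(5 + 8 \cdot 4\right)\right)^{2} = \left(\left(5 + \sqrt{746}\right) + \left(5 + 32\right)\right)^{2} = \left(\left(5 + \sqrt{746}\right) + 37\right)^{2} = \left(42 + \sqrt{746}\right)^{2}$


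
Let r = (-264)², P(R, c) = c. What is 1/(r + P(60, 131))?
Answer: 1/69827 ≈ 1.4321e-5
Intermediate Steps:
r = 69696
1/(r + P(60, 131)) = 1/(69696 + 131) = 1/69827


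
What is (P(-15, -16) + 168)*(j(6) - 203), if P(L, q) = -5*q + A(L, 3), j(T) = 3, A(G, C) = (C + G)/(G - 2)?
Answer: -845600/17 ≈ -49741.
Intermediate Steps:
A(G, C) = (C + G)/(-2 + G)
P(L, q) = -5*q + (3 + L)/(-2 + L)
(P(-15, -16) + 168)*(j(6) - 203) = ((3 - 15 - 5*(-16)*(-2 - 15))/(-2 - 15) + 168)*(3 - 203) = ((3 - 15 - 5*(-16)*(-17))/(-17) + 168)*(-200) = (-(3 - 15 - 1360)/17 + 168)*(-200) = (-1/17*(-1372) + 168)*(-200) = (1372/17 + 168)*(-200) = (4228/17)*(-200) = -845600/17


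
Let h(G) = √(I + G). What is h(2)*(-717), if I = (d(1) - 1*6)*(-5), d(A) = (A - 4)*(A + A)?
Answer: -717*√62 ≈ -5645.7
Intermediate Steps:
d(A) = 2*A*(-4 + A) (d(A) = (-4 + A)*(2*A) = 2*A*(-4 + A))
I = 60 (I = (2*1*(-4 + 1) - 1*6)*(-5) = (2*1*(-3) - 6)*(-5) = (-6 - 6)*(-5) = -12*(-5) = 60)
h(G) = √(60 + G)
h(2)*(-717) = √(60 + 2)*(-717) = √62*(-717) = -717*√62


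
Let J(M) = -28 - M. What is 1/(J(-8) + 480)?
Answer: 1/460 ≈ 0.0021739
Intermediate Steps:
1/(J(-8) + 480) = 1/((-28 - 1*(-8)) + 480) = 1/((-28 + 8) + 480) = 1/(-20 + 480) = 1/460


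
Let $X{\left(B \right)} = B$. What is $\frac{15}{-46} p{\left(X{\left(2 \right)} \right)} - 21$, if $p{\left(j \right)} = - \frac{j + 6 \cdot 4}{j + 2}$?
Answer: $- \frac{1737}{92} \approx -18.88$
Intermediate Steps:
$p{\left(j \right)} = - \frac{24 + j}{2 + j}$ ($p{\left(j \right)} = - \frac{j + 24}{2 + j} = - \frac{24 + j}{2 + j}$)
$\frac{15}{-46} p{\left(X{\left(2 \right)} \right)} - 21 = \frac{15}{-46} \frac{-24 - 2}{2 + 2} - 21 = 15 \left(- \frac{1}{46}\right) \frac{-24 - 2}{4} - 21 = - \frac{15 \cdot \frac{1}{4} \left(-26\right)}{46} - 21 = \left(- \frac{15}{46}\right) \left(- \frac{13}{2}\right) - 21 = \frac{195}{92} - 21 = - \frac{1737}{92}$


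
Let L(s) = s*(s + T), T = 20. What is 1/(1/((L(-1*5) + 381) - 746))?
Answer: -440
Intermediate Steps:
L(s) = s*(20 + s) (L(s) = s*(s + 20) = s*(20 + s))
1/(1/((L(-1*5) + 381) - 746)) = 1/(1/(((-1*5)*(20 - 1*5) + 381) - 746)) = 1/(1/((-5*(20 - 5) + 381) - 746)) = 1/(1/((-5*15 + 381) - 746)) = 1/(1/((-75 + 381) - 746)) = 1/(1/(306 - 746)) = 1/(1/(-440)) = 1/(-1/440) = -440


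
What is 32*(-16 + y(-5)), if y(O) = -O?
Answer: -352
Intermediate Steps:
32*(-16 + y(-5)) = 32*(-16 - 1*(-5)) = 32*(-16 + 5) = 32*(-11) = -352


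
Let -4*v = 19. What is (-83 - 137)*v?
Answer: 1045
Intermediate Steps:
v = -19/4 (v = -¼*19 = -19/4 ≈ -4.7500)
(-83 - 137)*v = (-83 - 137)*(-19/4) = -220*(-19/4) = 1045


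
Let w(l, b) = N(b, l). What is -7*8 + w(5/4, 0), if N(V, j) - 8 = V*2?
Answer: -48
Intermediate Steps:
N(V, j) = 8 + 2*V (N(V, j) = 8 + V*2 = 8 + 2*V)
w(l, b) = 8 + 2*b
-7*8 + w(5/4, 0) = -7*8 + (8 + 2*0) = -56 + (8 + 0) = -56 + 8 = -48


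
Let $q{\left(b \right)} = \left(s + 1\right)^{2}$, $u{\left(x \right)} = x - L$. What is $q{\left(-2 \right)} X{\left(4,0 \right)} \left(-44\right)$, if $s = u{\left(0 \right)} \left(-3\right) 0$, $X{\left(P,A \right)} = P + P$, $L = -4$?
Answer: $-352$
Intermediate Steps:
$u{\left(x \right)} = 4 + x$ ($u{\left(x \right)} = x - -4 = x + 4 = 4 + x$)
$X{\left(P,A \right)} = 2 P$
$s = 0$ ($s = \left(4 + 0\right) \left(-3\right) 0 = 4 \left(-3\right) 0 = \left(-12\right) 0 = 0$)
$q{\left(b \right)} = 1$ ($q{\left(b \right)} = \left(0 + 1\right)^{2} = 1^{2} = 1$)
$q{\left(-2 \right)} X{\left(4,0 \right)} \left(-44\right) = 1 \cdot 2 \cdot 4 \left(-44\right) = 1 \cdot 8 \left(-44\right) = 8 \left(-44\right) = -352$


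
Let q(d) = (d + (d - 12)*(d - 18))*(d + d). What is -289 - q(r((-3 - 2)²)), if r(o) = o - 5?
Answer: -1729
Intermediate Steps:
r(o) = -5 + o
q(d) = 2*d*(d + (-18 + d)*(-12 + d)) (q(d) = (d + (-12 + d)*(-18 + d))*(2*d) = (d + (-18 + d)*(-12 + d))*(2*d) = 2*d*(d + (-18 + d)*(-12 + d)))
-289 - q(r((-3 - 2)²)) = -289 - 2*(-5 + (-3 - 2)²)*(216 + (-5 + (-3 - 2)²)² - 29*(-5 + (-3 - 2)²)) = -289 - 2*(-5 + (-5)²)*(216 + (-5 + (-5)²)² - 29*(-5 + (-5)²)) = -289 - 2*(-5 + 25)*(216 + (-5 + 25)² - 29*(-5 + 25)) = -289 - 2*20*(216 + 20² - 29*20) = -289 - 2*20*(216 + 400 - 580) = -289 - 2*20*36 = -289 - 1*1440 = -289 - 1440 = -1729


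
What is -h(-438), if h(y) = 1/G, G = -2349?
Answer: 1/2349 ≈ 0.00042571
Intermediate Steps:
h(y) = -1/2349 (h(y) = 1/(-2349) = -1/2349)
-h(-438) = -1*(-1/2349) = 1/2349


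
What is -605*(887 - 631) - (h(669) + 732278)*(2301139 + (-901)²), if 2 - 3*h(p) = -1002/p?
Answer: -508337701345000/223 ≈ -2.2795e+12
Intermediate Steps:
h(p) = ⅔ + 334/p (h(p) = ⅔ - (-334)/p = ⅔ + 334/p)
-605*(887 - 631) - (h(669) + 732278)*(2301139 + (-901)²) = -605*(887 - 631) - ((⅔ + 334/669) + 732278)*(2301139 + (-901)²) = -605*256 - ((⅔ + 334*(1/669)) + 732278)*(2301139 + 811801) = -154880 - ((⅔ + 334/669) + 732278)*3112940 = -154880 - (260/223 + 732278)*3112940 = -154880 - 163298254*3112940/223 = -154880 - 1*508337666806760/223 = -154880 - 508337666806760/223 = -508337701345000/223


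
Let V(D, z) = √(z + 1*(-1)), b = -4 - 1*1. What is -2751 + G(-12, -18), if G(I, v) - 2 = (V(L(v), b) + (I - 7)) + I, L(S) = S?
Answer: -2780 + I*√6 ≈ -2780.0 + 2.4495*I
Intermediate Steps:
b = -5 (b = -4 - 1 = -5)
V(D, z) = √(-1 + z) (V(D, z) = √(z - 1) = √(-1 + z))
G(I, v) = -5 + 2*I + I*√6 (G(I, v) = 2 + ((√(-1 - 5) + (I - 7)) + I) = 2 + ((√(-6) + (-7 + I)) + I) = 2 + ((I*√6 + (-7 + I)) + I) = 2 + ((-7 + I + I*√6) + I) = 2 + (-7 + 2*I + I*√6) = -5 + 2*I + I*√6)
-2751 + G(-12, -18) = -2751 + (-5 + 2*(-12) + I*√6) = -2751 + (-5 - 24 + I*√6) = -2751 + (-29 + I*√6) = -2780 + I*√6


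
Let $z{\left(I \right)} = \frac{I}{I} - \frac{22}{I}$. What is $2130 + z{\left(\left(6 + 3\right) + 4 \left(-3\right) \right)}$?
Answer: $\frac{6415}{3} \approx 2138.3$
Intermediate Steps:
$z{\left(I \right)} = 1 - \frac{22}{I}$
$2130 + z{\left(\left(6 + 3\right) + 4 \left(-3\right) \right)} = 2130 + \frac{-22 + \left(\left(6 + 3\right) + 4 \left(-3\right)\right)}{\left(6 + 3\right) + 4 \left(-3\right)} = 2130 + \frac{-22 + \left(9 - 12\right)}{9 - 12} = 2130 + \frac{-22 - 3}{-3} = 2130 - - \frac{25}{3} = 2130 + \frac{25}{3} = \frac{6415}{3}$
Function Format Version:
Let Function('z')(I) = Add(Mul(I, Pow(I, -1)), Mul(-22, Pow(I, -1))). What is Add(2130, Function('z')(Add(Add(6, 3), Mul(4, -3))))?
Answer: Rational(6415, 3) ≈ 2138.3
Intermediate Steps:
Function('z')(I) = Add(1, Mul(-22, Pow(I, -1)))
Add(2130, Function('z')(Add(Add(6, 3), Mul(4, -3)))) = Add(2130, Mul(Pow(Add(Add(6, 3), Mul(4, -3)), -1), Add(-22, Add(Add(6, 3), Mul(4, -3))))) = Add(2130, Mul(Pow(Add(9, -12), -1), Add(-22, Add(9, -12)))) = Add(2130, Mul(Pow(-3, -1), Add(-22, -3))) = Add(2130, Mul(Rational(-1, 3), -25)) = Add(2130, Rational(25, 3)) = Rational(6415, 3)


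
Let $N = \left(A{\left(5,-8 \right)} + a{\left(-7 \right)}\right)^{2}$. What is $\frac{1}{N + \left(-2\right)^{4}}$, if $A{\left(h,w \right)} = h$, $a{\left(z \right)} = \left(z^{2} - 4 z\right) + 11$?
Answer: $\frac{1}{8665} \approx 0.00011541$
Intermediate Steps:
$a{\left(z \right)} = 11 + z^{2} - 4 z$
$N = 8649$ ($N = \left(5 + \left(11 + \left(-7\right)^{2} - -28\right)\right)^{2} = \left(5 + \left(11 + 49 + 28\right)\right)^{2} = \left(5 + 88\right)^{2} = 93^{2} = 8649$)
$\frac{1}{N + \left(-2\right)^{4}} = \frac{1}{8649 + \left(-2\right)^{4}} = \frac{1}{8649 + 16} = \frac{1}{8665}$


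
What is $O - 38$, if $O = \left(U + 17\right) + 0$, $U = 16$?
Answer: $-5$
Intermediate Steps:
$O = 33$ ($O = \left(16 + 17\right) + 0 = 33 + 0 = 33$)
$O - 38 = 33 - 38 = -5$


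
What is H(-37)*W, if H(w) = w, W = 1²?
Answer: -37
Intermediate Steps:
W = 1
H(-37)*W = -37*1 = -37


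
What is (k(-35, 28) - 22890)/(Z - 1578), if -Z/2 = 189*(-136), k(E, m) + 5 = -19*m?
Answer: -7809/16610 ≈ -0.47014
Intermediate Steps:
k(E, m) = -5 - 19*m
Z = 51408 (Z = -378*(-136) = -2*(-25704) = 51408)
(k(-35, 28) - 22890)/(Z - 1578) = ((-5 - 19*28) - 22890)/(51408 - 1578) = ((-5 - 532) - 22890)/49830 = (-537 - 22890)*(1/49830) = -23427*1/49830 = -7809/16610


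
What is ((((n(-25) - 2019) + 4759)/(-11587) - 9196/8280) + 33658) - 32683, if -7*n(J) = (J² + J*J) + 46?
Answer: 163474749779/167895630 ≈ 973.67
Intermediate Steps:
n(J) = -46/7 - 2*J²/7 (n(J) = -((J² + J*J) + 46)/7 = -((J² + J²) + 46)/7 = -(2*J² + 46)/7 = -(46 + 2*J²)/7 = -46/7 - 2*J²/7)
((((n(-25) - 2019) + 4759)/(-11587) - 9196/8280) + 33658) - 32683 = (((((-46/7 - 2/7*(-25)²) - 2019) + 4759)/(-11587) - 9196/8280) + 33658) - 32683 = (((((-46/7 - 2/7*625) - 2019) + 4759)*(-1/11587) - 9196*1/8280) + 33658) - 32683 = (((((-46/7 - 1250/7) - 2019) + 4759)*(-1/11587) - 2299/2070) + 33658) - 32683 = ((((-1296/7 - 2019) + 4759)*(-1/11587) - 2299/2070) + 33658) - 32683 = (((-15429/7 + 4759)*(-1/11587) - 2299/2070) + 33658) - 32683 = (((17884/7)*(-1/11587) - 2299/2070) + 33658) - 32683 = ((-17884/81109 - 2299/2070) + 33658) - 32683 = (-223489471/167895630 + 33658) - 32683 = 5650807625069/167895630 - 32683 = 163474749779/167895630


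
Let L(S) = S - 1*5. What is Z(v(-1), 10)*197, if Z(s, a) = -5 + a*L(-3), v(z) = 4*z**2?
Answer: -16745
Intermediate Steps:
L(S) = -5 + S (L(S) = S - 5 = -5 + S)
Z(s, a) = -5 - 8*a (Z(s, a) = -5 + a*(-5 - 3) = -5 + a*(-8) = -5 - 8*a)
Z(v(-1), 10)*197 = (-5 - 8*10)*197 = (-5 - 80)*197 = -85*197 = -16745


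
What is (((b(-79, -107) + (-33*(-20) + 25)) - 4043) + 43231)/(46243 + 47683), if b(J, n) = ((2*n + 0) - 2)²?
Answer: 86529/93926 ≈ 0.92125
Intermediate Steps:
b(J, n) = (-2 + 2*n)² (b(J, n) = (2*n - 2)² = (-2 + 2*n)²)
(((b(-79, -107) + (-33*(-20) + 25)) - 4043) + 43231)/(46243 + 47683) = (((4*(-1 - 107)² + (-33*(-20) + 25)) - 4043) + 43231)/(46243 + 47683) = (((4*(-108)² + (660 + 25)) - 4043) + 43231)/93926 = (((4*11664 + 685) - 4043) + 43231)*(1/93926) = (((46656 + 685) - 4043) + 43231)*(1/93926) = ((47341 - 4043) + 43231)*(1/93926) = (43298 + 43231)*(1/93926) = 86529*(1/93926) = 86529/93926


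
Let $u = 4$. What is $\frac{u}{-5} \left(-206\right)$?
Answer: $\frac{824}{5} \approx 164.8$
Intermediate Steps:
$\frac{u}{-5} \left(-206\right) = \frac{4}{-5} \left(-206\right) = 4 \left(- \frac{1}{5}\right) \left(-206\right) = \left(- \frac{4}{5}\right) \left(-206\right) = \frac{824}{5}$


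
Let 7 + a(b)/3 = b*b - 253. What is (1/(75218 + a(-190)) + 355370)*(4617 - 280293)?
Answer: -8951145006722118/91369 ≈ -9.7967e+10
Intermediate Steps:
a(b) = -780 + 3*b² (a(b) = -21 + 3*(b*b - 253) = -21 + 3*(b² - 253) = -21 + 3*(-253 + b²) = -21 + (-759 + 3*b²) = -780 + 3*b²)
(1/(75218 + a(-190)) + 355370)*(4617 - 280293) = (1/(75218 + (-780 + 3*(-190)²)) + 355370)*(4617 - 280293) = (1/(75218 + (-780 + 3*36100)) + 355370)*(-275676) = (1/(75218 + (-780 + 108300)) + 355370)*(-275676) = (1/(75218 + 107520) + 355370)*(-275676) = (1/182738 + 355370)*(-275676) = (64939603061/182738)*(-275676) = -8951145006722118/91369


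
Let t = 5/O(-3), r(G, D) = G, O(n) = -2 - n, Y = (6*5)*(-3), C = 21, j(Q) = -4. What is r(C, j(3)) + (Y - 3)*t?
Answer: -444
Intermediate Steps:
Y = -90 (Y = 30*(-3) = -90)
t = 5 (t = 5/(-2 - 1*(-3)) = 5/(-2 + 3) = 5/1 = 5*1 = 5)
r(C, j(3)) + (Y - 3)*t = 21 + (-90 - 3)*5 = 21 - 93*5 = 21 - 465 = -444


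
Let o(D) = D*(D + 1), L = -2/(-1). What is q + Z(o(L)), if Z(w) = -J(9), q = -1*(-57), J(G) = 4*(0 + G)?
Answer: 21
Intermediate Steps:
J(G) = 4*G
L = 2 (L = -2*(-1) = 2)
q = 57
o(D) = D*(1 + D)
Z(w) = -36 (Z(w) = -4*9 = -1*36 = -36)
q + Z(o(L)) = 57 - 36 = 21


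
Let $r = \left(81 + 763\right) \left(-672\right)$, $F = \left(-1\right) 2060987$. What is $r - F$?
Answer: $1493819$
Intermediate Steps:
$F = -2060987$
$r = -567168$ ($r = 844 \left(-672\right) = -567168$)
$r - F = -567168 - -2060987 = -567168 + 2060987 = 1493819$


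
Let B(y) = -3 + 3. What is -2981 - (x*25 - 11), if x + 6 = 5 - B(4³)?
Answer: -2945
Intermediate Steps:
B(y) = 0
x = -1 (x = -6 + (5 - 1*0) = -6 + (5 + 0) = -6 + 5 = -1)
-2981 - (x*25 - 11) = -2981 - (-1*25 - 11) = -2981 - (-25 - 11) = -2981 - 1*(-36) = -2981 + 36 = -2945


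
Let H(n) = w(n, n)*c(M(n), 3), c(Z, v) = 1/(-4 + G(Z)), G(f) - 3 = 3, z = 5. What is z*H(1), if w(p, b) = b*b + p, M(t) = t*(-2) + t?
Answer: 5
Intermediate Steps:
G(f) = 6 (G(f) = 3 + 3 = 6)
M(t) = -t (M(t) = -2*t + t = -t)
c(Z, v) = ½ (c(Z, v) = 1/(-4 + 6) = 1/2 = ½)
w(p, b) = p + b² (w(p, b) = b² + p = p + b²)
H(n) = n/2 + n²/2 (H(n) = (n + n²)*(½) = n/2 + n²/2)
z*H(1) = 5*((½)*1*(1 + 1)) = 5*((½)*1*2) = 5*1 = 5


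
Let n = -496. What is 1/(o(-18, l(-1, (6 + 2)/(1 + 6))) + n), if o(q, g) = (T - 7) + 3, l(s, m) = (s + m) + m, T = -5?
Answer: -1/505 ≈ -0.0019802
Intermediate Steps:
l(s, m) = s + 2*m (l(s, m) = (m + s) + m = s + 2*m)
o(q, g) = -9 (o(q, g) = (-5 - 7) + 3 = -12 + 3 = -9)
1/(o(-18, l(-1, (6 + 2)/(1 + 6))) + n) = 1/(-9 - 496) = 1/(-505) = -1/505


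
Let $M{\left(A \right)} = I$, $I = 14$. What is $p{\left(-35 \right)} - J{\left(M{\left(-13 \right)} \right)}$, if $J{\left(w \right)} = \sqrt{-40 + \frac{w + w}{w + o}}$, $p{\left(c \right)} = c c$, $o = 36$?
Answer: $1225 - \frac{i \sqrt{986}}{5} \approx 1225.0 - 6.2801 i$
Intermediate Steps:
$p{\left(c \right)} = c^{2}$
$M{\left(A \right)} = 14$
$J{\left(w \right)} = \sqrt{-40 + \frac{2 w}{36 + w}}$ ($J{\left(w \right)} = \sqrt{-40 + \frac{w + w}{w + 36}} = \sqrt{-40 + \frac{2 w}{36 + w}}$)
$p{\left(-35 \right)} - J{\left(M{\left(-13 \right)} \right)} = \left(-35\right)^{2} - \sqrt{2} \sqrt{\frac{-720 - 266}{36 + 14}} = 1225 - \sqrt{2} \sqrt{\frac{-720 - 266}{50}} = 1225 - \sqrt{2} \sqrt{\frac{1}{50} \left(-986\right)} = 1225 - \sqrt{2} \sqrt{- \frac{493}{25}} = 1225 - \sqrt{2} \frac{i \sqrt{493}}{5} = 1225 - \frac{i \sqrt{986}}{5}$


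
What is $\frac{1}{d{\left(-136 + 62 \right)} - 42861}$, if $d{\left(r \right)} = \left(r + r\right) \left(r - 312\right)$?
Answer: $\frac{1}{14267} \approx 7.0092 \cdot 10^{-5}$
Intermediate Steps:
$d{\left(r \right)} = 2 r \left(-312 + r\right)$
$\frac{1}{d{\left(-136 + 62 \right)} - 42861} = \frac{1}{2 \left(-136 + 62\right) \left(-312 + \left(-136 + 62\right)\right) - 42861} = \frac{1}{2 \left(-74\right) \left(-312 - 74\right) - 42861} = \frac{1}{2 \left(-74\right) \left(-386\right) - 42861} = \frac{1}{57128 - 42861} = \frac{1}{14267}$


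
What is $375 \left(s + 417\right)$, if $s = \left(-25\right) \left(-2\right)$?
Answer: $175125$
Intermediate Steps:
$s = 50$
$375 \left(s + 417\right) = 375 \left(50 + 417\right) = 375 \cdot 467 = 175125$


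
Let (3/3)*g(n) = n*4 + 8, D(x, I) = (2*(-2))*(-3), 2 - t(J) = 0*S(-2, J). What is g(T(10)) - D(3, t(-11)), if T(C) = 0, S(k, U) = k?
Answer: -4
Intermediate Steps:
t(J) = 2 (t(J) = 2 - 0*(-2) = 2 - 1*0 = 2 + 0 = 2)
D(x, I) = 12 (D(x, I) = -4*(-3) = 12)
g(n) = 8 + 4*n (g(n) = n*4 + 8 = 4*n + 8 = 8 + 4*n)
g(T(10)) - D(3, t(-11)) = (8 + 4*0) - 1*12 = (8 + 0) - 12 = 8 - 12 = -4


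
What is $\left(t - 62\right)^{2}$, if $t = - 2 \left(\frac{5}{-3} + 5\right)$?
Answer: $\frac{42436}{9} \approx 4715.1$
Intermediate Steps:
$t = - \frac{20}{3}$ ($t = - 2 \left(5 \left(- \frac{1}{3}\right) + 5\right) = - 2 \left(- \frac{5}{3} + 5\right) = \left(-2\right) \frac{10}{3} = - \frac{20}{3} \approx -6.6667$)
$\left(t - 62\right)^{2} = \left(- \frac{20}{3} - 62\right)^{2} = \left(- \frac{206}{3}\right)^{2} = \frac{42436}{9}$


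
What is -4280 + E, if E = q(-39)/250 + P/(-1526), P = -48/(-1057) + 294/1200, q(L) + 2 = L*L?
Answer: -6893762788333/1612982000 ≈ -4273.9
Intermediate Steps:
q(L) = -2 + L² (q(L) = -2 + L*L = -2 + L²)
P = 61393/211400 (P = -48*(-1/1057) + 294*(1/1200) = 48/1057 + 49/200 = 61393/211400 ≈ 0.29041)
E = 9800171667/1612982000 (E = (-2 + (-39)²)/250 + (61393/211400)/(-1526) = (-2 + 1521)*(1/250) + (61393/211400)*(-1/1526) = 1519*(1/250) - 61393/322596400 = 1519/250 - 61393/322596400 = 9800171667/1612982000 ≈ 6.0758)
-4280 + E = -4280 + 9800171667/1612982000 = -6893762788333/1612982000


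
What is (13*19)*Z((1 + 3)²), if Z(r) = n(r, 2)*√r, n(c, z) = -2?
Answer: -1976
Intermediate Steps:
Z(r) = -2*√r
(13*19)*Z((1 + 3)²) = (13*19)*(-2*√((1 + 3)²)) = 247*(-2*√(4²)) = 247*(-2*√16) = 247*(-2*4) = 247*(-8) = -1976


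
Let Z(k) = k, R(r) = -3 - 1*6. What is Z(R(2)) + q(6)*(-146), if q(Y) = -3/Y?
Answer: 64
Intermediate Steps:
R(r) = -9 (R(r) = -3 - 6 = -9)
Z(R(2)) + q(6)*(-146) = -9 - 3/6*(-146) = -9 - 3*⅙*(-146) = -9 - ½*(-146) = -9 + 73 = 64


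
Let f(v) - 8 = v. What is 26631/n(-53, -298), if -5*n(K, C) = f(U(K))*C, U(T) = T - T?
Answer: 133155/2384 ≈ 55.854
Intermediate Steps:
U(T) = 0
f(v) = 8 + v
n(K, C) = -8*C/5 (n(K, C) = -(8 + 0)*C/5 = -8*C/5)
26631/n(-53, -298) = 26631/((-8/5*(-298))) = 26631/(2384/5) = 26631*(5/2384) = 133155/2384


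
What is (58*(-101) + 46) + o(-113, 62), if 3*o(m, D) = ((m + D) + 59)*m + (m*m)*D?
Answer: 773338/3 ≈ 2.5778e+5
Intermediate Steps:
o(m, D) = D*m²/3 + m*(59 + D + m)/3 (o(m, D) = (((m + D) + 59)*m + (m*m)*D)/3 = (((D + m) + 59)*m + m²*D)/3 = ((59 + D + m)*m + D*m²)/3 = (m*(59 + D + m) + D*m²)/3 = (D*m² + m*(59 + D + m))/3 = D*m²/3 + m*(59 + D + m)/3)
(58*(-101) + 46) + o(-113, 62) = (58*(-101) + 46) + (⅓)*(-113)*(59 + 62 - 113 + 62*(-113)) = (-5858 + 46) + (⅓)*(-113)*(59 + 62 - 113 - 7006) = -5812 + (⅓)*(-113)*(-6998) = -5812 + 790774/3 = 773338/3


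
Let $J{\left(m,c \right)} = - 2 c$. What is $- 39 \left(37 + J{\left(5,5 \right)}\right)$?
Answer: $-1053$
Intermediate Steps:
$- 39 \left(37 + J{\left(5,5 \right)}\right) = - 39 \left(37 - 10\right) = \left(-39\right) 27 = -1053$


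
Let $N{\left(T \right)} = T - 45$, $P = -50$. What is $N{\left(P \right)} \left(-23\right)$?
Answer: $2185$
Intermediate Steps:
$N{\left(T \right)} = -45 + T$
$N{\left(P \right)} \left(-23\right) = \left(-45 - 50\right) \left(-23\right) = \left(-95\right) \left(-23\right) = 2185$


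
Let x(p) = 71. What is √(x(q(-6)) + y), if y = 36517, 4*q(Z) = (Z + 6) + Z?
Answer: 2*√9147 ≈ 191.28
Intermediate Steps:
q(Z) = 3/2 + Z/2 (q(Z) = ((Z + 6) + Z)/4 = ((6 + Z) + Z)/4 = (6 + 2*Z)/4 = 3/2 + Z/2)
√(x(q(-6)) + y) = √(71 + 36517) = √36588 = 2*√9147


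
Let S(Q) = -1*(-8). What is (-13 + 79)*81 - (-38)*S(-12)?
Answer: 5650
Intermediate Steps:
S(Q) = 8
(-13 + 79)*81 - (-38)*S(-12) = (-13 + 79)*81 - (-38)*8 = 66*81 - 1*(-304) = 5346 + 304 = 5650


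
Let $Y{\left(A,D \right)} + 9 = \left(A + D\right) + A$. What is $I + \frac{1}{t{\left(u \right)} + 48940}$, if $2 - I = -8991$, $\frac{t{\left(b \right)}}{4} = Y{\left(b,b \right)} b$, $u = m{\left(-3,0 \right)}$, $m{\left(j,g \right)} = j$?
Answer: $\frac{442059909}{49156} \approx 8993.0$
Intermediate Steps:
$Y{\left(A,D \right)} = -9 + D + 2 A$ ($Y{\left(A,D \right)} = -9 + \left(\left(A + D\right) + A\right) = -9 + \left(D + 2 A\right) = -9 + D + 2 A$)
$u = -3$
$t{\left(b \right)} = 4 b \left(-9 + 3 b\right)$ ($t{\left(b \right)} = 4 \left(-9 + b + 2 b\right) b = 4 \left(-9 + 3 b\right) b = 4 b \left(-9 + 3 b\right)$)
$I = 8993$ ($I = 2 - -8991 = 2 + 8991 = 8993$)
$I + \frac{1}{t{\left(u \right)} + 48940} = 8993 + \frac{1}{12 \left(-3\right) \left(-3 - 3\right) + 48940} = 8993 + \frac{1}{12 \left(-3\right) \left(-6\right) + 48940} = 8993 + \frac{1}{216 + 48940} = 8993 + \frac{1}{49156} = \frac{442059909}{49156}$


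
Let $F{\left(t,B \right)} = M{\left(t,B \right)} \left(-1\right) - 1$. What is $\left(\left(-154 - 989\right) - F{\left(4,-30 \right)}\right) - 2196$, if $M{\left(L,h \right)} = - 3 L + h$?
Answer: $-3380$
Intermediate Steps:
$M{\left(L,h \right)} = h - 3 L$
$F{\left(t,B \right)} = -1 - B + 3 t$ ($F{\left(t,B \right)} = \left(B - 3 t\right) \left(-1\right) - 1 = \left(- B + 3 t\right) - 1 = -1 - B + 3 t$)
$\left(\left(-154 - 989\right) - F{\left(4,-30 \right)}\right) - 2196 = \left(\left(-154 - 989\right) - \left(-1 - -30 + 3 \cdot 4\right)\right) - 2196 = \left(-1143 - \left(-1 + 30 + 12\right)\right) - 2196 = \left(-1143 - 41\right) - 2196 = -1184 - 2196 = -3380$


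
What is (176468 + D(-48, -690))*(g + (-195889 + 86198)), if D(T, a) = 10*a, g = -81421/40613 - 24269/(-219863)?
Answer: -3389561629095113760/182230531 ≈ -1.8600e+10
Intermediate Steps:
g = -2416546918/1275613717 (g = -81421*1/40613 - 24269*(-1/219863) = -81421/40613 + 3467/31409 = -2416546918/1275613717 ≈ -1.8944)
(176468 + D(-48, -690))*(g + (-195889 + 86198)) = (176468 + 10*(-690))*(-2416546918/1275613717 + (-195889 + 86198)) = (176468 - 6900)*(-2416546918/1275613717 - 109691) = 169568*(-139925760778365/1275613717) = -3389561629095113760/182230531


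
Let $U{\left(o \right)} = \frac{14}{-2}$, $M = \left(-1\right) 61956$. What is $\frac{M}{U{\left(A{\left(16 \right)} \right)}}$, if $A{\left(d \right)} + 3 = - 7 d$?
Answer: $\frac{61956}{7} \approx 8850.9$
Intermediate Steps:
$A{\left(d \right)} = -3 - 7 d$
$M = -61956$
$U{\left(o \right)} = -7$ ($U{\left(o \right)} = 14 \left(- \frac{1}{2}\right) = -7$)
$\frac{M}{U{\left(A{\left(16 \right)} \right)}} = - \frac{61956}{-7} = \left(-61956\right) \left(- \frac{1}{7}\right) = \frac{61956}{7}$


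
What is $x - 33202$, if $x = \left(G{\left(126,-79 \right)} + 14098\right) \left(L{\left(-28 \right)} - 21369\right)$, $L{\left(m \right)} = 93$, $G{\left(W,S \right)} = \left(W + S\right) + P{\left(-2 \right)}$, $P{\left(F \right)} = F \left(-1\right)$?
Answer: $-301024774$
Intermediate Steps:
$P{\left(F \right)} = - F$
$G{\left(W,S \right)} = 2 + S + W$ ($G{\left(W,S \right)} = \left(W + S\right) - -2 = \left(S + W\right) + 2 = 2 + S + W$)
$x = -300991572$ ($x = \left(\left(2 - 79 + 126\right) + 14098\right) \left(93 - 21369\right) = \left(49 + 14098\right) \left(-21276\right) = 14147 \left(-21276\right) = -300991572$)
$x - 33202 = -300991572 - 33202 = -301024774$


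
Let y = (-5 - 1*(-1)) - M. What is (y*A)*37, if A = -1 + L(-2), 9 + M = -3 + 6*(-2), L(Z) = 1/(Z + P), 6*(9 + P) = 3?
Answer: -17020/21 ≈ -810.48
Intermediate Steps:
P = -17/2 (P = -9 + (1/6)*3 = -9 + 1/2 = -17/2 ≈ -8.5000)
L(Z) = 1/(-17/2 + Z) (L(Z) = 1/(Z - 17/2) = 1/(-17/2 + Z))
M = -24 (M = -9 + (-3 + 6*(-2)) = -9 + (-3 - 12) = -9 - 15 = -24)
y = 20 (y = (-5 - 1*(-1)) - 1*(-24) = (-5 + 1) + 24 = -4 + 24 = 20)
A = -23/21 (A = -1 + 2/(-17 + 2*(-2)) = -1 + 2/(-17 - 4) = -1 + 2/(-21) = -1 + 2*(-1/21) = -1 - 2/21 = -23/21 ≈ -1.0952)
(y*A)*37 = (20*(-23/21))*37 = -460/21*37 = -17020/21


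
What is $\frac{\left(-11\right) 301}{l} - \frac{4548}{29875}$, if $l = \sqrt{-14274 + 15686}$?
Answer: $- \frac{4548}{29875} - \frac{3311 \sqrt{353}}{706} \approx -88.266$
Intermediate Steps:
$l = 2 \sqrt{353}$ ($l = \sqrt{1412} = 2 \sqrt{353} \approx 37.577$)
$\frac{\left(-11\right) 301}{l} - \frac{4548}{29875} = \frac{\left(-11\right) 301}{2 \sqrt{353}} - \frac{4548}{29875} = - 3311 \frac{\sqrt{353}}{706} - \frac{4548}{29875} = - \frac{3311 \sqrt{353}}{706} - \frac{4548}{29875} = - \frac{4548}{29875} - \frac{3311 \sqrt{353}}{706}$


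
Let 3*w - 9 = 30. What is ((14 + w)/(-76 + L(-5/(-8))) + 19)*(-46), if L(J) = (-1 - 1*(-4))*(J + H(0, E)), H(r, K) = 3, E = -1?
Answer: -445418/521 ≈ -854.93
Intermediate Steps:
w = 13 (w = 3 + (⅓)*30 = 3 + 10 = 13)
L(J) = 9 + 3*J (L(J) = (-1 - 1*(-4))*(J + 3) = (-1 + 4)*(3 + J) = 3*(3 + J) = 9 + 3*J)
((14 + w)/(-76 + L(-5/(-8))) + 19)*(-46) = ((14 + 13)/(-76 + (9 + 3*(-5/(-8)))) + 19)*(-46) = (27/(-76 + (9 + 3*(-5*(-⅛)))) + 19)*(-46) = (27/(-76 + (9 + 3*(5/8))) + 19)*(-46) = (27/(-76 + (9 + 15/8)) + 19)*(-46) = (27/(-76 + 87/8) + 19)*(-46) = (27/(-521/8) + 19)*(-46) = (27*(-8/521) + 19)*(-46) = (-216/521 + 19)*(-46) = (9683/521)*(-46) = -445418/521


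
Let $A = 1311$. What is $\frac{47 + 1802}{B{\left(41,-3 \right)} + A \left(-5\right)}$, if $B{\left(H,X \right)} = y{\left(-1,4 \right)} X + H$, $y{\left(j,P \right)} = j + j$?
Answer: $- \frac{1849}{6508} \approx -0.28411$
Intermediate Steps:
$y{\left(j,P \right)} = 2 j$
$B{\left(H,X \right)} = H - 2 X$ ($B{\left(H,X \right)} = 2 \left(-1\right) X + H = - 2 X + H = H - 2 X$)
$\frac{47 + 1802}{B{\left(41,-3 \right)} + A \left(-5\right)} = \frac{47 + 1802}{\left(41 - -6\right) + 1311 \left(-5\right)} = \frac{1849}{\left(41 + 6\right) - 6555} = \frac{1849}{47 - 6555} = \frac{1849}{-6508} = 1849 \left(- \frac{1}{6508}\right) = - \frac{1849}{6508}$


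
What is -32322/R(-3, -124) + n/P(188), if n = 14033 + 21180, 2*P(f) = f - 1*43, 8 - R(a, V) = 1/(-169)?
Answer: -232254744/65395 ≈ -3551.6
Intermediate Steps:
R(a, V) = 1353/169 (R(a, V) = 8 - 1/(-169) = 8 - 1*(-1/169) = 8 + 1/169 = 1353/169)
P(f) = -43/2 + f/2 (P(f) = (f - 1*43)/2 = (f - 43)/2 = (-43 + f)/2 = -43/2 + f/2)
n = 35213
-32322/R(-3, -124) + n/P(188) = -32322/1353/169 + 35213/(-43/2 + (½)*188) = -32322*169/1353 + 35213/(-43/2 + 94) = -1820806/451 + 35213/(145/2) = -1820806/451 + 35213*(2/145) = -1820806/451 + 70426/145 = -232254744/65395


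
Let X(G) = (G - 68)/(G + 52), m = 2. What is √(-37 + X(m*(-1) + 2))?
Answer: I*√6474/13 ≈ 6.1893*I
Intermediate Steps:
X(G) = (-68 + G)/(52 + G)
√(-37 + X(m*(-1) + 2)) = √(-37 + (-68 + (2*(-1) + 2))/(52 + (2*(-1) + 2))) = √(-37 + (-68 + (-2 + 2))/(52 + (-2 + 2))) = √(-37 + (-68 + 0)/(52 + 0)) = √(-37 - 68/52) = √(-37 + (1/52)*(-68)) = √(-37 - 17/13) = √(-498/13) = I*√6474/13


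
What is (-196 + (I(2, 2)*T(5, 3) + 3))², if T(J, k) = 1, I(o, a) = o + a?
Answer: 35721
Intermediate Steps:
I(o, a) = a + o
(-196 + (I(2, 2)*T(5, 3) + 3))² = (-196 + ((2 + 2)*1 + 3))² = (-196 + (4*1 + 3))² = (-196 + (4 + 3))² = (-196 + 7)² = (-189)² = 35721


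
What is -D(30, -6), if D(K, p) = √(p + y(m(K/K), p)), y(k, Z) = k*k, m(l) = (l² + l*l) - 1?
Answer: -I*√5 ≈ -2.2361*I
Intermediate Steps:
m(l) = -1 + 2*l² (m(l) = (l² + l²) - 1 = 2*l² - 1 = -1 + 2*l²)
y(k, Z) = k²
D(K, p) = √(1 + p) (D(K, p) = √(p + (-1 + 2*(K/K)²)²) = √(p + (-1 + 2*1²)²) = √(p + (-1 + 2*1)²) = √(p + (-1 + 2)²) = √(p + 1²) = √(p + 1) = √(1 + p))
-D(30, -6) = -√(1 - 6) = -√(-5) = -I*√5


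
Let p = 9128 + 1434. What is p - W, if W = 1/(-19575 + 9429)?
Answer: 107162053/10146 ≈ 10562.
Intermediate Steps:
W = -1/10146 (W = 1/(-10146) = -1/10146 ≈ -9.8561e-5)
p = 10562
p - W = 10562 - 1*(-1/10146) = 10562 + 1/10146 = 107162053/10146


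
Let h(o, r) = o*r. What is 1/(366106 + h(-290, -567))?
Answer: 1/530536 ≈ 1.8849e-6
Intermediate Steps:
1/(366106 + h(-290, -567)) = 1/(366106 - 290*(-567)) = 1/(366106 + 164430) = 1/530536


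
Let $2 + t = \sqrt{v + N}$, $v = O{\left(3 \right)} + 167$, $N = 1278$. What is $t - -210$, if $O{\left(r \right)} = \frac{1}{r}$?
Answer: $208 + \frac{4 \sqrt{813}}{3} \approx 246.02$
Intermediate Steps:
$v = \frac{502}{3}$ ($v = \frac{1}{3} + 167 = \frac{502}{3} \approx 167.33$)
$t = -2 + \frac{4 \sqrt{813}}{3}$ ($t = -2 + \sqrt{\frac{502}{3} + 1278} = -2 + \sqrt{\frac{4336}{3}} = -2 + \frac{4 \sqrt{813}}{3} \approx 36.018$)
$t - -210 = \left(-2 + \frac{4 \sqrt{813}}{3}\right) - -210 = \left(-2 + \frac{4 \sqrt{813}}{3}\right) + 210 = 208 + \frac{4 \sqrt{813}}{3}$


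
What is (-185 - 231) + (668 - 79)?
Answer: 173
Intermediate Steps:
(-185 - 231) + (668 - 79) = -416 + 589 = 173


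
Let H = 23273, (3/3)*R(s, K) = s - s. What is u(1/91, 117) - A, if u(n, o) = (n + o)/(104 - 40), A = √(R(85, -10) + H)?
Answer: 1331/728 - 37*√17 ≈ -150.73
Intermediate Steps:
R(s, K) = 0 (R(s, K) = s - s = 0)
A = 37*√17 (A = √(0 + 23273) = √23273 = 37*√17 ≈ 152.55)
u(n, o) = n/64 + o/64 (u(n, o) = (n + o)/64 = (n + o)*(1/64) = n/64 + o/64)
u(1/91, 117) - A = ((1/64)/91 + (1/64)*117) - 37*√17 = ((1/64)*(1/91) + 117/64) - 37*√17 = (1/5824 + 117/64) - 37*√17 = 1331/728 - 37*√17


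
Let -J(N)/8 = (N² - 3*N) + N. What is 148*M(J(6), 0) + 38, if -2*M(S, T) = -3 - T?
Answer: 260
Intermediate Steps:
J(N) = -8*N² + 16*N (J(N) = -8*((N² - 3*N) + N) = -8*(N² - 2*N) = -8*N² + 16*N)
M(S, T) = 3/2 + T/2 (M(S, T) = -(-3 - T)/2 = 3/2 + T/2)
148*M(J(6), 0) + 38 = 148*(3/2 + (½)*0) + 38 = 148*(3/2 + 0) + 38 = 148*(3/2) + 38 = 222 + 38 = 260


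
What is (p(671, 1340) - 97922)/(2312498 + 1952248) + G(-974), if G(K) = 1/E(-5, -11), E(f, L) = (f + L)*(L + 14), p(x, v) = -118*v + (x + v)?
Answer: -2743039/34117968 ≈ -0.080399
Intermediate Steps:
p(x, v) = x - 117*v (p(x, v) = -118*v + (v + x) = x - 117*v)
E(f, L) = (14 + L)*(L + f) (E(f, L) = (L + f)*(14 + L) = (14 + L)*(L + f))
G(K) = -1/48 (G(K) = 1/((-11)**2 + 14*(-11) + 14*(-5) - 11*(-5)) = 1/(121 - 154 - 70 + 55) = 1/(-48) = -1/48)
(p(671, 1340) - 97922)/(2312498 + 1952248) + G(-974) = ((671 - 117*1340) - 97922)/(2312498 + 1952248) - 1/48 = ((671 - 156780) - 97922)/4264746 - 1/48 = (-156109 - 97922)*(1/4264746) - 1/48 = -254031*1/4264746 - 1/48 = -84677/1421582 - 1/48 = -2743039/34117968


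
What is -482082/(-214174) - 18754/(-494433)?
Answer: 121186934351/52947346671 ≈ 2.2888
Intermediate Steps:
-482082/(-214174) - 18754/(-494433) = -482082*(-1/214174) - 18754*(-1/494433) = 241041/107087 + 18754/494433 = 121186934351/52947346671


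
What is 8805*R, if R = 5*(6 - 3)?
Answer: 132075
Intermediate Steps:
R = 15 (R = 5*3 = 15)
8805*R = 8805*15 = 132075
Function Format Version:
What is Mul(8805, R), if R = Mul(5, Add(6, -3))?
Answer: 132075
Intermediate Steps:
R = 15 (R = Mul(5, 3) = 15)
Mul(8805, R) = Mul(8805, 15) = 132075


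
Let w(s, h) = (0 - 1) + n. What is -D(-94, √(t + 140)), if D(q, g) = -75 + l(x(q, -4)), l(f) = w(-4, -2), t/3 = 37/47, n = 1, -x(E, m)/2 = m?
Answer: 75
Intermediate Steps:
x(E, m) = -2*m
t = 111/47 (t = 3*(37/47) = 111/47 ≈ 2.3617)
w(s, h) = 0 (w(s, h) = (0 - 1) + 1 = -1 + 1 = 0)
l(f) = 0
D(q, g) = -75 (D(q, g) = -75 + 0 = -75)
-D(-94, √(t + 140)) = -1*(-75) = 75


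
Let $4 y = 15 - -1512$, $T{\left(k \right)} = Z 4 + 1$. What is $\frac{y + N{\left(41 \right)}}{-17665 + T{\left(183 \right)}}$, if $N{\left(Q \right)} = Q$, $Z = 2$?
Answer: $- \frac{1691}{70624} \approx -0.023944$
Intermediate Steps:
$T{\left(k \right)} = 9$ ($T{\left(k \right)} = 2 \cdot 4 + 1 = 8 + 1 = 9$)
$y = \frac{1527}{4}$ ($y = \frac{15 - -1512}{4} = \frac{15 + 1512}{4} = \frac{1}{4} \cdot 1527 = \frac{1527}{4} \approx 381.75$)
$\frac{y + N{\left(41 \right)}}{-17665 + T{\left(183 \right)}} = \frac{\frac{1527}{4} + 41}{-17665 + 9} = \frac{1691}{4 \left(-17656\right)} = \frac{1691}{4} \left(- \frac{1}{17656}\right) = - \frac{1691}{70624}$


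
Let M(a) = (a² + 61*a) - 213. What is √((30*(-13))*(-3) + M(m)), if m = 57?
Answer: √7683 ≈ 87.653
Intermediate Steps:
M(a) = -213 + a² + 61*a
√((30*(-13))*(-3) + M(m)) = √((30*(-13))*(-3) + (-213 + 57² + 61*57)) = √(-390*(-3) + (-213 + 3249 + 3477)) = √(1170 + 6513) = √7683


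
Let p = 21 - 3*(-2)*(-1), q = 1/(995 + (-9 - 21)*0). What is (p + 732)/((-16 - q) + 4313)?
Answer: 743265/4275514 ≈ 0.17384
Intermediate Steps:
q = 1/995 (q = 1/(995 - 30*0) = 1/(995 + 0) = 1/995 ≈ 0.0010050)
p = 15 (p = 21 - (-6)*(-1) = 21 - 1*6 = 21 - 6 = 15)
(p + 732)/((-16 - q) + 4313) = (15 + 732)/((-16 - 1*1/995) + 4313) = 747/((-16 - 1/995) + 4313) = 747/(-15921/995 + 4313) = 747/(4275514/995) = 747*(995/4275514) = 743265/4275514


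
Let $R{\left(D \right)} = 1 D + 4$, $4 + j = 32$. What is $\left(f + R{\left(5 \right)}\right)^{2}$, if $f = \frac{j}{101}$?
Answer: $\frac{877969}{10201} \approx 86.067$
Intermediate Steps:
$j = 28$ ($j = -4 + 32 = 28$)
$f = \frac{28}{101} \approx 0.27723$
$R{\left(D \right)} = 4 + D$ ($R{\left(D \right)} = D + 4 = 4 + D$)
$\left(f + R{\left(5 \right)}\right)^{2} = \left(\frac{28}{101} + \left(4 + 5\right)\right)^{2} = \left(\frac{28}{101} + 9\right)^{2} = \left(\frac{937}{101}\right)^{2} = \frac{877969}{10201}$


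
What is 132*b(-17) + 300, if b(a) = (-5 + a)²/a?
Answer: -58788/17 ≈ -3458.1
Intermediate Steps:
b(a) = (-5 + a)²/a
132*b(-17) + 300 = 132*((-5 - 17)²/(-17)) + 300 = 132*(-1/17*(-22)²) + 300 = 132*(-1/17*484) + 300 = 132*(-484/17) + 300 = -63888/17 + 300 = -58788/17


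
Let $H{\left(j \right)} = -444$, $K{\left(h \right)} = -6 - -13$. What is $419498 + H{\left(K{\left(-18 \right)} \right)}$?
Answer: $419054$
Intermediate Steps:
$K{\left(h \right)} = 7$ ($K{\left(h \right)} = -6 + 13 = 7$)
$419498 + H{\left(K{\left(-18 \right)} \right)} = 419498 - 444 = 419054$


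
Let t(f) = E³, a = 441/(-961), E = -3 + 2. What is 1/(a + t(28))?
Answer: -961/1402 ≈ -0.68545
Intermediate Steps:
E = -1
a = -441/961 (a = 441*(-1/961) = -441/961 ≈ -0.45890)
t(f) = -1 (t(f) = (-1)³ = -1)
1/(a + t(28)) = 1/(-441/961 - 1) = 1/(-1402/961) = -961/1402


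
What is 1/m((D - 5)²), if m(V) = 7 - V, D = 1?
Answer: -⅑ ≈ -0.11111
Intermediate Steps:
1/m((D - 5)²) = 1/(7 - (1 - 5)²) = 1/(7 - 1*(-4)²) = 1/(7 - 1*16) = 1/(7 - 16) = 1/(-9) = -⅑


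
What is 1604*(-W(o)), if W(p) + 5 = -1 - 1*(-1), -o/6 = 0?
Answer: 8020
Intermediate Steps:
o = 0 (o = -6*0 = 0)
W(p) = -5 (W(p) = -5 + (-1 - 1*(-1)) = -5 + (-1 + 1) = -5 + 0 = -5)
1604*(-W(o)) = 1604*(-1*(-5)) = 1604*5 = 8020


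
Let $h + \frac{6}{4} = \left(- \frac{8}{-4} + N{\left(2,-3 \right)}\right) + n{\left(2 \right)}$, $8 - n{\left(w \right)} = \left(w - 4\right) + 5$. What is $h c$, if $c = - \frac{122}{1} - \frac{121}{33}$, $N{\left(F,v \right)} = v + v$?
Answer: $\frac{377}{6} \approx 62.833$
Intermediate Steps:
$n{\left(w \right)} = 7 - w$ ($n{\left(w \right)} = 8 - \left(\left(w - 4\right) + 5\right) = 8 - \left(\left(-4 + w\right) + 5\right) = 8 - \left(1 + w\right) = 7 - w$)
$N{\left(F,v \right)} = 2 v$
$h = - \frac{1}{2}$ ($h = - \frac{3}{2} + \left(\left(- \frac{8}{-4} + 2 \left(-3\right)\right) + \left(7 - 2\right)\right) = - \frac{3}{2} + \left(\left(\left(-8\right) \left(- \frac{1}{4}\right) - 6\right) + \left(7 - 2\right)\right) = - \frac{3}{2} + \left(\left(2 - 6\right) + 5\right) = - \frac{3}{2} + \left(-4 + 5\right) = - \frac{3}{2} + 1 = - \frac{1}{2} \approx -0.5$)
$c = - \frac{377}{3}$ ($c = \left(-122\right) 1 - \frac{11}{3} = -122 - \frac{11}{3} = - \frac{377}{3} \approx -125.67$)
$h c = \left(- \frac{1}{2}\right) \left(- \frac{377}{3}\right) = \frac{377}{6}$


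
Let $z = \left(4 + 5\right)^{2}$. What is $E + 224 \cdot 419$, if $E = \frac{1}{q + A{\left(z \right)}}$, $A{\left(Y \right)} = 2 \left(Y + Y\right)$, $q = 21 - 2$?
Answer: $\frac{32192609}{343} \approx 93856.0$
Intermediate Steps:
$z = 81$ ($z = 9^{2} = 81$)
$q = 19$
$A{\left(Y \right)} = 4 Y$ ($A{\left(Y \right)} = 2 \cdot 2 Y = 4 Y$)
$E = \frac{1}{343}$ ($E = \frac{1}{19 + 4 \cdot 81} = \frac{1}{19 + 324} = \frac{1}{343} \approx 0.0029155$)
$E + 224 \cdot 419 = \frac{1}{343} + 224 \cdot 419 = \frac{1}{343} + 93856 = \frac{32192609}{343}$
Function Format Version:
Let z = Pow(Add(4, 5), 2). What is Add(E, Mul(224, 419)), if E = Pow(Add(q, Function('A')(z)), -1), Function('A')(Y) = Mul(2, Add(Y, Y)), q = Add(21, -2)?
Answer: Rational(32192609, 343) ≈ 93856.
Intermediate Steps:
z = 81 (z = Pow(9, 2) = 81)
q = 19
Function('A')(Y) = Mul(4, Y) (Function('A')(Y) = Mul(2, Mul(2, Y)) = Mul(4, Y))
E = Rational(1, 343) (E = Pow(Add(19, Mul(4, 81)), -1) = Pow(Add(19, 324), -1) = Pow(343, -1) = Rational(1, 343) ≈ 0.0029155)
Add(E, Mul(224, 419)) = Add(Rational(1, 343), Mul(224, 419)) = Add(Rational(1, 343), 93856) = Rational(32192609, 343)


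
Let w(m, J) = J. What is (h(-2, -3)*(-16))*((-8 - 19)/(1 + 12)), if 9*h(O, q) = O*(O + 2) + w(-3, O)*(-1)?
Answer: 96/13 ≈ 7.3846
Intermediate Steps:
h(O, q) = -O/9 + O*(2 + O)/9 (h(O, q) = (O*(O + 2) + O*(-1))/9 = (O*(2 + O) - O)/9 = (-O + O*(2 + O))/9 = -O/9 + O*(2 + O)/9)
(h(-2, -3)*(-16))*((-8 - 19)/(1 + 12)) = (((⅑)*(-2)*(1 - 2))*(-16))*((-8 - 19)/(1 + 12)) = (((⅑)*(-2)*(-1))*(-16))*(-27/13) = ((2/9)*(-16))*(-27*1/13) = -32/9*(-27/13) = 96/13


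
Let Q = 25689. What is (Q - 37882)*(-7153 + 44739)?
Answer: -458286098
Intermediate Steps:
(Q - 37882)*(-7153 + 44739) = (25689 - 37882)*(-7153 + 44739) = -12193*37586 = -458286098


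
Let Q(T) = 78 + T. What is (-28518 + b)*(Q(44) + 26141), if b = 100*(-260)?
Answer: -1431806234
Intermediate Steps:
b = -26000
(-28518 + b)*(Q(44) + 26141) = (-28518 - 26000)*((78 + 44) + 26141) = -54518*(122 + 26141) = -54518*26263 = -1431806234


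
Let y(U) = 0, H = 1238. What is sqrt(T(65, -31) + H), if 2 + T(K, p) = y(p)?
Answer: 2*sqrt(309) ≈ 35.157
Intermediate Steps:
T(K, p) = -2 (T(K, p) = -2 + 0 = -2)
sqrt(T(65, -31) + H) = sqrt(-2 + 1238) = sqrt(1236) = 2*sqrt(309)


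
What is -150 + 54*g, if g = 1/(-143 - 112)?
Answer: -12768/85 ≈ -150.21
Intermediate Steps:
g = -1/255 (g = 1/(-255) = -1/255 ≈ -0.0039216)
-150 + 54*g = -150 + 54*(-1/255) = -150 - 18/85 = -12768/85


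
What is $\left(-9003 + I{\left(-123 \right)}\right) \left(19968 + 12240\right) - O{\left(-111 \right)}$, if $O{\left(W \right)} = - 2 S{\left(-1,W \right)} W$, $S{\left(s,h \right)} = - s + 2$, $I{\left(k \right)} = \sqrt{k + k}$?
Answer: $-289969290 + 32208 i \sqrt{246} \approx -2.8997 \cdot 10^{8} + 5.0516 \cdot 10^{5} i$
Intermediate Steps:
$I{\left(k \right)} = \sqrt{2} \sqrt{k}$ ($I{\left(k \right)} = \sqrt{2 k} = \sqrt{2} \sqrt{k}$)
$S{\left(s,h \right)} = 2 - s$
$O{\left(W \right)} = - 6 W$ ($O{\left(W \right)} = - 2 \left(2 - -1\right) W = - 2 \left(2 + 1\right) W = \left(-2\right) 3 W = - 6 W$)
$\left(-9003 + I{\left(-123 \right)}\right) \left(19968 + 12240\right) - O{\left(-111 \right)} = \left(-9003 + \sqrt{2} \sqrt{-123}\right) \left(19968 + 12240\right) - \left(-6\right) \left(-111\right) = \left(-9003 + \sqrt{2} i \sqrt{123}\right) 32208 - 666 = \left(-9003 + i \sqrt{246}\right) 32208 - 666 = \left(-289968624 + 32208 i \sqrt{246}\right) - 666 = -289969290 + 32208 i \sqrt{246}$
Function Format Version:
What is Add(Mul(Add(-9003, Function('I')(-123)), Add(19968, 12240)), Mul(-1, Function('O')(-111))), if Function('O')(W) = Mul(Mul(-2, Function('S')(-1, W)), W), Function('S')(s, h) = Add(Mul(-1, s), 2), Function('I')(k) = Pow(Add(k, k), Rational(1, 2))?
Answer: Add(-289969290, Mul(32208, I, Pow(246, Rational(1, 2)))) ≈ Add(-2.8997e+8, Mul(5.0516e+5, I))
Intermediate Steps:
Function('I')(k) = Mul(Pow(2, Rational(1, 2)), Pow(k, Rational(1, 2))) (Function('I')(k) = Pow(Mul(2, k), Rational(1, 2)) = Mul(Pow(2, Rational(1, 2)), Pow(k, Rational(1, 2))))
Function('S')(s, h) = Add(2, Mul(-1, s))
Function('O')(W) = Mul(-6, W) (Function('O')(W) = Mul(Mul(-2, Add(2, Mul(-1, -1))), W) = Mul(Mul(-2, Add(2, 1)), W) = Mul(Mul(-2, 3), W) = Mul(-6, W))
Add(Mul(Add(-9003, Function('I')(-123)), Add(19968, 12240)), Mul(-1, Function('O')(-111))) = Add(Mul(Add(-9003, Mul(Pow(2, Rational(1, 2)), Pow(-123, Rational(1, 2)))), Add(19968, 12240)), Mul(-1, Mul(-6, -111))) = Add(Mul(Add(-9003, Mul(Pow(2, Rational(1, 2)), Mul(I, Pow(123, Rational(1, 2))))), 32208), Mul(-1, 666)) = Add(Mul(Add(-9003, Mul(I, Pow(246, Rational(1, 2)))), 32208), -666) = Add(Add(-289968624, Mul(32208, I, Pow(246, Rational(1, 2)))), -666) = Add(-289969290, Mul(32208, I, Pow(246, Rational(1, 2))))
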